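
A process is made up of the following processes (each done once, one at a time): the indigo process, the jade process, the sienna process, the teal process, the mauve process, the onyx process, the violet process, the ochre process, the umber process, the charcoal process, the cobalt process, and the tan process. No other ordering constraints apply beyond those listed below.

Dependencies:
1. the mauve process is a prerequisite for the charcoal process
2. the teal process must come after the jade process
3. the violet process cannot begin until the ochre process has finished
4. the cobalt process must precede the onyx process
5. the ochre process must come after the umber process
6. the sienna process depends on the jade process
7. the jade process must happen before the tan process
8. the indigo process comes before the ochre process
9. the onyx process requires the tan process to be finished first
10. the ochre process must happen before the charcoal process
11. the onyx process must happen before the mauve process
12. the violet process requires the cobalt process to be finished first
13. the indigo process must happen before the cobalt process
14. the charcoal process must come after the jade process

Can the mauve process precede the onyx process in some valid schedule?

Following the onyx process → the mauve process, the onyx process must precede the mauve process in every valid ordering.
So no valid ordering can have the mauve process before the onyx process.

No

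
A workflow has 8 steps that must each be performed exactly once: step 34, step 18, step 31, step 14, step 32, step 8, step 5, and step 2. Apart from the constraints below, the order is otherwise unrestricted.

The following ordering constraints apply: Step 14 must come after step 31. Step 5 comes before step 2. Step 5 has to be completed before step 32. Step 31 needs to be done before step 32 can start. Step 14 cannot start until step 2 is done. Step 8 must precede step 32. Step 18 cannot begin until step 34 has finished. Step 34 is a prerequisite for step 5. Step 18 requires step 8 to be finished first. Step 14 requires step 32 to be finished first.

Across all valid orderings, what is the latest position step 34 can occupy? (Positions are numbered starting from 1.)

The steps that are forced after step 34, directly or by a chain of constraints, are step 18, step 14, step 32, step 5, step 2. That's 5 steps.
So at least 5 steps follow step 34, putting step 34 no later than position 3. That position is achievable by scheduling everything else first.

3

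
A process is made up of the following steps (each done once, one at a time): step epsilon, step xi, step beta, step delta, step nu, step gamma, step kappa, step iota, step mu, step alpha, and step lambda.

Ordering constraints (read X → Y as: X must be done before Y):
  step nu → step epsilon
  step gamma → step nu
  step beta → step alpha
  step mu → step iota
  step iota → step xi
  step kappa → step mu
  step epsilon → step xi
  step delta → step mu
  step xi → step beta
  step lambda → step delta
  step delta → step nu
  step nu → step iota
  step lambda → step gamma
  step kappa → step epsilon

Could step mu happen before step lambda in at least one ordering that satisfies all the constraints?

Following step lambda → step delta → step mu, step lambda must precede step mu in every valid ordering.
So no valid ordering can have step mu before step lambda.

No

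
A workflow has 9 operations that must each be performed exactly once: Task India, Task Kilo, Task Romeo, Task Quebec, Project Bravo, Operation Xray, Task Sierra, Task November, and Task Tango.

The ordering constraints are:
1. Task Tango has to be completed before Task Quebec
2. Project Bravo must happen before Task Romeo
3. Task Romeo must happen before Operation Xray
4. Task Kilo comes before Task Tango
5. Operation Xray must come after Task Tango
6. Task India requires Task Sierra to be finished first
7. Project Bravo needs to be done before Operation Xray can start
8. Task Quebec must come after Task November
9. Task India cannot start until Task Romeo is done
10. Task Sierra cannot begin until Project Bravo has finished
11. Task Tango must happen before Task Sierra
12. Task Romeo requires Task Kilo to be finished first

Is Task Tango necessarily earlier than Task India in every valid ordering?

Yes

There is a constraint chain Task Tango → Task Sierra → Task India.
That forces Task Tango before Task India in every valid schedule.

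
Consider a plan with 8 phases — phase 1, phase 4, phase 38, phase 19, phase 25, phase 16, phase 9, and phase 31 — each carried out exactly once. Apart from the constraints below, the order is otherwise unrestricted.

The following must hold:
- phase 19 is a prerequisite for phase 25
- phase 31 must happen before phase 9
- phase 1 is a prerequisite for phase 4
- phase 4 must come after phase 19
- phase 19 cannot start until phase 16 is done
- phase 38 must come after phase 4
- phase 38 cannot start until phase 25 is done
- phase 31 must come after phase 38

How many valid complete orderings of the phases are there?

The phases with no prerequisites are phase 1, phase 16; any of them can be placed first.
Enumerating by repeatedly choosing an available phase (one whose prerequisites are all placed) gives 7 distinct complete orderings.

7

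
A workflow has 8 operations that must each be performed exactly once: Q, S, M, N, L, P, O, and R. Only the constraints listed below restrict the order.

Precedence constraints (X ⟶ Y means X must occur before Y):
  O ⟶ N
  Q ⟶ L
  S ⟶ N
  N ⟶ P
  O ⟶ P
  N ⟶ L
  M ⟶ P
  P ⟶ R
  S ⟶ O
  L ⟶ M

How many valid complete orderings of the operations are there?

2 operations have no prerequisites (Q, S), so any of them could come first.
Counting all ways to extend the partial order to a total order gives 4.

4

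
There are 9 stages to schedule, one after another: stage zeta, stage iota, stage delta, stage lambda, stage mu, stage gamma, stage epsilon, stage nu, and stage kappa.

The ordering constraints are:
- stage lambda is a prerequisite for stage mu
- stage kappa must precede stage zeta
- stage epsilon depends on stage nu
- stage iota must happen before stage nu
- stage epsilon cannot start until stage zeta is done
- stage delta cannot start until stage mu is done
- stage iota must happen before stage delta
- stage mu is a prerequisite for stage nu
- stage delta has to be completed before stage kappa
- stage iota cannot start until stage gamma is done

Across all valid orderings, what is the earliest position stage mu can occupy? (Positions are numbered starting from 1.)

The only stage forced before stage mu (directly or transitively) is stage lambda.
With 1 mandatory predecessor, the earliest stage mu can sit is position 1+1 = 2, and placing just that one first achieves it.

2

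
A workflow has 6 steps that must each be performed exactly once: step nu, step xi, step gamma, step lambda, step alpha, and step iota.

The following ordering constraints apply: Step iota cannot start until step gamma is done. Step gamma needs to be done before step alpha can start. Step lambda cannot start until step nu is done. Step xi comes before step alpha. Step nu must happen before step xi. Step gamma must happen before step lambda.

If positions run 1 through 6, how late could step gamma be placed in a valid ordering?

3

Every step that must follow step gamma has to come after it. Tracing all chains starting from step gamma, those steps are: step lambda, step alpha, step iota — 3 in total.
So at least 3 steps follow step gamma, putting step gamma no later than position 3. That position is achievable by scheduling everything else first.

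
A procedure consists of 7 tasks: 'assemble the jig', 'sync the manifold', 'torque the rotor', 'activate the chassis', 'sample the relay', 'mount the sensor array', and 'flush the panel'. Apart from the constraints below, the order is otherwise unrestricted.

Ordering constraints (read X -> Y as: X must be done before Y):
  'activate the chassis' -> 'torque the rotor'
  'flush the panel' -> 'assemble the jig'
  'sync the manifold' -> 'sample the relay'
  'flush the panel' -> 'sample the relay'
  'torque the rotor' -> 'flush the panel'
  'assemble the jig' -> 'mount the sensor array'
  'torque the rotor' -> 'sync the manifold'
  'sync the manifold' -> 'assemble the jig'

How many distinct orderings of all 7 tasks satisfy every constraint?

'activate the chassis' is the only task with nothing required before it, so every ordering starts there.
Enumerating by repeatedly choosing an available task (one whose prerequisites are all placed) gives 6 distinct complete orderings.

6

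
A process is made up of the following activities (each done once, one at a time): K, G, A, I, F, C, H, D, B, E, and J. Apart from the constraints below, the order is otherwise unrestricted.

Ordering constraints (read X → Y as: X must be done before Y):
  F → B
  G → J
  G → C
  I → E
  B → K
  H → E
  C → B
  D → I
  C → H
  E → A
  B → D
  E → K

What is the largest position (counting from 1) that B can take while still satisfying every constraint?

Every activity that must follow B has to come after it. Tracing all chains starting from B, those activities are: K, A, I, D, E — 5 in total.
So at least 5 activities follow B, putting B no later than position 6. That position is achievable by scheduling everything else first.

6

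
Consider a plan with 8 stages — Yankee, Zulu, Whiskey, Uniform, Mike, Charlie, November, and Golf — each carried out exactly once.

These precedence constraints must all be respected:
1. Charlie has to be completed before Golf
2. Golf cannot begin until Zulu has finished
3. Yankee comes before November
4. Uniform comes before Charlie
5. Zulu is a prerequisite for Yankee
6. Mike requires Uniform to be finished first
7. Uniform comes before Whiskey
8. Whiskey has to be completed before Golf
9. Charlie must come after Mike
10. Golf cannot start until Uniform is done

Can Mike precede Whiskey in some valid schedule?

Yes

No chain of constraints runs from Whiskey to Mike, so Whiskey is not required to come first.
That means at least one valid schedule has Mike before Whiskey.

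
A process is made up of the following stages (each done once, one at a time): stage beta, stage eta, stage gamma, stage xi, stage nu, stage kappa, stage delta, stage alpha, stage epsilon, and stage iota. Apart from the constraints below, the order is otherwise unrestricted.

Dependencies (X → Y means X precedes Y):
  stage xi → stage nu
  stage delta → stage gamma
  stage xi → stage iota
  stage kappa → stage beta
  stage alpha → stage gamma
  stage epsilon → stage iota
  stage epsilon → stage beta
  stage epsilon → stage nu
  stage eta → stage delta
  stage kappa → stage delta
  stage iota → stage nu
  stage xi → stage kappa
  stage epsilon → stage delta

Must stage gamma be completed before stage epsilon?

No

In fact the dependencies run the other way: stage epsilon → stage delta → stage gamma.
So stage gamma does not have to come before stage epsilon — it cannot.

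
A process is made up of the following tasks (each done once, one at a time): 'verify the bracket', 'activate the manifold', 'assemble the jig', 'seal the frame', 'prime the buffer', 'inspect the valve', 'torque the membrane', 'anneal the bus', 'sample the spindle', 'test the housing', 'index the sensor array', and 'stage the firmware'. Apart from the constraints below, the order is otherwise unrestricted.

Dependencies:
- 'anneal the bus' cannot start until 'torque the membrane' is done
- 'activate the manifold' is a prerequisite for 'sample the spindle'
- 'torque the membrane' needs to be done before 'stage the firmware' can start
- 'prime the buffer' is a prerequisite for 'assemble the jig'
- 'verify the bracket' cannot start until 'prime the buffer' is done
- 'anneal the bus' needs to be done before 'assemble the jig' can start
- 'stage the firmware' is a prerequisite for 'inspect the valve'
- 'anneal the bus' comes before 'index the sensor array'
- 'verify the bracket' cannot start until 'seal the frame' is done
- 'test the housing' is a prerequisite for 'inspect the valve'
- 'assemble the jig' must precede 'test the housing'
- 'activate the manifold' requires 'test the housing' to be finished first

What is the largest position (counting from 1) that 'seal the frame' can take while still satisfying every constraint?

11

Following the constraints forward from 'seal the frame', its only required successor is 'verify the bracket'.
With 1 mandatory successor out of 12 tasks total, the latest slot for 'seal the frame' is 12−1 = 11, and it's reachable by doing all non-successors before 'seal the frame'.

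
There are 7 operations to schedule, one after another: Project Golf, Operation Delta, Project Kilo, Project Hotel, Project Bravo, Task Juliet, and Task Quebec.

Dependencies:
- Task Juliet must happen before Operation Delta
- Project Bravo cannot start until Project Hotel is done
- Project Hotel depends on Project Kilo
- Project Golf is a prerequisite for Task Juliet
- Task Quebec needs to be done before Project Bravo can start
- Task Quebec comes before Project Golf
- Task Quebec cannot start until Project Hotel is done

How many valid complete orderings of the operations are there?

4

Only Project Kilo has no prerequisites, so it must go first.
Enumerating by repeatedly choosing an available operation (one whose prerequisites are all placed) gives 4 distinct complete orderings.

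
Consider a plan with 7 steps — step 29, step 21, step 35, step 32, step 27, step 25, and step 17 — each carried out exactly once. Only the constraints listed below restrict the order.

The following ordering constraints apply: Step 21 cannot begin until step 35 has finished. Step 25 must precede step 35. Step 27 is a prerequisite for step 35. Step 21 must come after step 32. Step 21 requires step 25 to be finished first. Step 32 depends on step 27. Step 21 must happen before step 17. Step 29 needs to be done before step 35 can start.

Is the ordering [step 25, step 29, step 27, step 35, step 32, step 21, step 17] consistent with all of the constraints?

Going through the constraints one by one, each required predecessor appears earlier in the sequence than its dependent — e.g. step 25 (position 1) is before step 21 (position 6), as required.

Yes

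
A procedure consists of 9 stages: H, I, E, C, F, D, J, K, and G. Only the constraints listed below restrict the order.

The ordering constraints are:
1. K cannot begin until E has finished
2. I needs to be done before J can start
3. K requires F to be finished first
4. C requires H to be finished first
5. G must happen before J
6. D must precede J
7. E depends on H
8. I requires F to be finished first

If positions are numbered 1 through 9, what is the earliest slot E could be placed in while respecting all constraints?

Working backwards through the constraints from E, its only required predecessor is H.
So at minimum 1 stage comes before E, putting E no earlier than position 2. That position is achievable by scheduling exactly that predecessor first.

2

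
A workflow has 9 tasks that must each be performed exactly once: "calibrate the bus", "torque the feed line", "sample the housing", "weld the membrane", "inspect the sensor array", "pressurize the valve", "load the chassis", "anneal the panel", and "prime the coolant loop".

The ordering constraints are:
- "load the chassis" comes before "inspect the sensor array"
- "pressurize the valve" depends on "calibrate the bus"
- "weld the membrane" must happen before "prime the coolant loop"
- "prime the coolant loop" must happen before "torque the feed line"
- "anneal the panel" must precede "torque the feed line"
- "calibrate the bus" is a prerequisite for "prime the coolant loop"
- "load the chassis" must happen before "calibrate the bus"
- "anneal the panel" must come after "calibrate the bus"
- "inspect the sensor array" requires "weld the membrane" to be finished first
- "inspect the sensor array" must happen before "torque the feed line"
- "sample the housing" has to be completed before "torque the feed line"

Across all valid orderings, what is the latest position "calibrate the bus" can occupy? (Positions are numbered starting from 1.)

5

Following every chain forward from "calibrate the bus", the tasks that must come later are "torque the feed line", "pressurize the valve", "anneal the panel", "prime the coolant loop" — 4 of them.
So at least 4 tasks follow "calibrate the bus", putting "calibrate the bus" no later than position 5. That position is achievable by scheduling everything else first.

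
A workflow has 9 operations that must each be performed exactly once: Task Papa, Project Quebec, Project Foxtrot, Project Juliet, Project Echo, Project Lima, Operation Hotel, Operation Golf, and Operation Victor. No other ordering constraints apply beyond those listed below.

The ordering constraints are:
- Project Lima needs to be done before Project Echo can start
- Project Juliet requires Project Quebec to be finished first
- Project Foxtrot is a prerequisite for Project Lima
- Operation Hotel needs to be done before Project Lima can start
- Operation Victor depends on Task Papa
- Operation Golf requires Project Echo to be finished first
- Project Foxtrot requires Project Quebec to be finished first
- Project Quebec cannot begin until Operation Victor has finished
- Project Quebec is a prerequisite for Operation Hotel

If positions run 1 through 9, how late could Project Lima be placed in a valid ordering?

Every operation that must follow Project Lima has to come after it. Tracing all chains starting from Project Lima, those operations are: Project Echo, Operation Golf — 2 in total.
With 2 mandatory successors out of 9 operations total, the latest slot for Project Lima is 9−2 = 7, and it's reachable by doing all non-successors before Project Lima.

7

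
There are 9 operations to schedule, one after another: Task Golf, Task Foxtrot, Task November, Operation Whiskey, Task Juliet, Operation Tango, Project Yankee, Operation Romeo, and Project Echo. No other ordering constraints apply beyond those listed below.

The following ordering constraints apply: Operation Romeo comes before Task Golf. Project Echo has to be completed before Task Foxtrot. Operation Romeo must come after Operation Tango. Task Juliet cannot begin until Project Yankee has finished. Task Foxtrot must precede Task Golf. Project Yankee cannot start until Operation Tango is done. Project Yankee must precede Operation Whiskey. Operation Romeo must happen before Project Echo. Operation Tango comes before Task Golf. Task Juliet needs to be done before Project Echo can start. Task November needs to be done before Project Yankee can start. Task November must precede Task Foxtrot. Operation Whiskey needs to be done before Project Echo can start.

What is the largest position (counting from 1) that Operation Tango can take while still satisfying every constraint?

2

Every operation that must follow Operation Tango has to come after it. Tracing all chains starting from Operation Tango, those operations are: Task Golf, Task Foxtrot, Operation Whiskey, Task Juliet, Project Yankee, Operation Romeo, Project Echo — 7 in total.
So at least 7 operations follow Operation Tango, putting Operation Tango no later than position 2. That position is achievable by scheduling everything else first.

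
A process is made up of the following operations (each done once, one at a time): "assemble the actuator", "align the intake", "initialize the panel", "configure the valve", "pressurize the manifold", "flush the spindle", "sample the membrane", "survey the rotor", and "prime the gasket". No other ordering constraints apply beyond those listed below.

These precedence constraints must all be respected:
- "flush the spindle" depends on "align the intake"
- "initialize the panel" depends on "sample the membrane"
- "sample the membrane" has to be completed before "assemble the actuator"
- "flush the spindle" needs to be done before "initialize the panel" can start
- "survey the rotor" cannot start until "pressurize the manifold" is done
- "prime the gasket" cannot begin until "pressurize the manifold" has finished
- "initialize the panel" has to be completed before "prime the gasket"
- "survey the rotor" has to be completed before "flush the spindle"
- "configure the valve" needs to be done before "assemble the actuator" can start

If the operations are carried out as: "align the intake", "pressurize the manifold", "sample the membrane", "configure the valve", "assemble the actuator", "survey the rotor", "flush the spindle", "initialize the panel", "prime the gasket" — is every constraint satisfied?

Yes

Every stated constraint is respected: "pressurize the manifold" sits at position 2, ahead of "prime the gasket" at position 9, and each of the other listed pairs likewise has the predecessor earlier in the sequence.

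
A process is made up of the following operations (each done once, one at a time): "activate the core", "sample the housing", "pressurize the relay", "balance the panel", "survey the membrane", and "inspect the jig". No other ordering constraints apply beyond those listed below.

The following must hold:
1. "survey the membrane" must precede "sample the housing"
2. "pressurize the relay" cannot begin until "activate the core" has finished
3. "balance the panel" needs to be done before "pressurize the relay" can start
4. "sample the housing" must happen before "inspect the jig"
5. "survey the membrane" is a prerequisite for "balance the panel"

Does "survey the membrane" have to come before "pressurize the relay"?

Tracing the constraints gives a chain: "survey the membrane" → "balance the panel" → "pressurize the relay".
Hence "survey the membrane" necessarily comes before "pressurize the relay".

Yes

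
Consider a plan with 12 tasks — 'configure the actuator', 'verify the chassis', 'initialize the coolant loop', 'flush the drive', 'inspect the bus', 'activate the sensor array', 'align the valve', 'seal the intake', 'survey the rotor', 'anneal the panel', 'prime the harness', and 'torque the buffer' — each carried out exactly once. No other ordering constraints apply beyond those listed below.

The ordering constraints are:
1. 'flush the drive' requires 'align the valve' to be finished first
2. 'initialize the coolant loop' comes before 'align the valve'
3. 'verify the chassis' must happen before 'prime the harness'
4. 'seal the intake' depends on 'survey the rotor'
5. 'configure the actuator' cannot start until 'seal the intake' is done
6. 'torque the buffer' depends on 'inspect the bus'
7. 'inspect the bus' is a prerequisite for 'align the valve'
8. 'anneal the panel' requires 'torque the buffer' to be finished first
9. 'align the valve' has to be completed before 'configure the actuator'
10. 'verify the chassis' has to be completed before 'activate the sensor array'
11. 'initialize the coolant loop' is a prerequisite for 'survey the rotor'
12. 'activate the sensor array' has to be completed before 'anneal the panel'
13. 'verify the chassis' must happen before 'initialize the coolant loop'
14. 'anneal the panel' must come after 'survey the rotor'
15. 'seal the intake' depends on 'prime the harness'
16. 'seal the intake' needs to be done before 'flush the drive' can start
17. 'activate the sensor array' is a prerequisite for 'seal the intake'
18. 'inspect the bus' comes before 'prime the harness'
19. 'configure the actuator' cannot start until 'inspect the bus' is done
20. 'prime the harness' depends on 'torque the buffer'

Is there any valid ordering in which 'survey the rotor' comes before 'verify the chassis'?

There is a dependency chain 'verify the chassis' → 'initialize the coolant loop' → 'survey the rotor', so 'survey the rotor' always comes after 'verify the chassis'.
So no valid ordering can have 'survey the rotor' before 'verify the chassis'.

No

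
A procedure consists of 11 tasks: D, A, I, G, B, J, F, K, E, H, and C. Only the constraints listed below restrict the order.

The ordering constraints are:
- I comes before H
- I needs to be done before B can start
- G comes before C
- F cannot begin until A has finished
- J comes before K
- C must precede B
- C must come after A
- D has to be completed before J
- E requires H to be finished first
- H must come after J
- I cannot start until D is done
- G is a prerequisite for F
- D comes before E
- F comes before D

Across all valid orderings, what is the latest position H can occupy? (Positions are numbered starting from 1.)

The only task forced after H (directly or by a chain) is E.
With 1 mandatory successor out of 11 tasks total, the latest slot for H is 11−1 = 10, and it's reachable by doing all non-successors before H.

10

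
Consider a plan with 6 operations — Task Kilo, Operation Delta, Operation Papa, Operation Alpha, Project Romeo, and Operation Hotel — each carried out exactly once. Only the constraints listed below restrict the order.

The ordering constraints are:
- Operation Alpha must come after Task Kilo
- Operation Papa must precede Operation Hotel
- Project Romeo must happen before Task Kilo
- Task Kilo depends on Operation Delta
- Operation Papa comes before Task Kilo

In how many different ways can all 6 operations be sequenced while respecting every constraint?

The operations with no prerequisites are Operation Delta, Operation Papa, Project Romeo; any of them can be placed first.
Counting all ways to extend the partial order to a total order gives 24.

24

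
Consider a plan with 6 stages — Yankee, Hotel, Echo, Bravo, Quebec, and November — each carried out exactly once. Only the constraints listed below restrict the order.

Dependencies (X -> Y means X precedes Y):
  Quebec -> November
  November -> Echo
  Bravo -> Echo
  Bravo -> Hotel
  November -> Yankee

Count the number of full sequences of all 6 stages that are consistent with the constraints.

2 stages have no prerequisites (Bravo, Quebec), so any of them could come first.
Systematically extending each partial ordering one stage at a time and counting, there are 26 complete orderings.

26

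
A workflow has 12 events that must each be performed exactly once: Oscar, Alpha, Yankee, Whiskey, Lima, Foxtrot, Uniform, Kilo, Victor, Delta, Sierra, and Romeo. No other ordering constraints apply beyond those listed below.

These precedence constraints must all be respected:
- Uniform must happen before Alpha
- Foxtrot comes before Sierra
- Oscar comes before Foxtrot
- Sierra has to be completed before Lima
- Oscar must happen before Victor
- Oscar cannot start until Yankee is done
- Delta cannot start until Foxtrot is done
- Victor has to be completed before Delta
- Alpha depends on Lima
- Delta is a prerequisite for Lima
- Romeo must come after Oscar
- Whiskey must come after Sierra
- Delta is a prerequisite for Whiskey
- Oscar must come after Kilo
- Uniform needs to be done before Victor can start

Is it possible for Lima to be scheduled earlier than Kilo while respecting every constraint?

Following Kilo → Oscar → Victor → Delta → Lima, Kilo must precede Lima in every valid ordering.
So no valid ordering can have Lima before Kilo.

No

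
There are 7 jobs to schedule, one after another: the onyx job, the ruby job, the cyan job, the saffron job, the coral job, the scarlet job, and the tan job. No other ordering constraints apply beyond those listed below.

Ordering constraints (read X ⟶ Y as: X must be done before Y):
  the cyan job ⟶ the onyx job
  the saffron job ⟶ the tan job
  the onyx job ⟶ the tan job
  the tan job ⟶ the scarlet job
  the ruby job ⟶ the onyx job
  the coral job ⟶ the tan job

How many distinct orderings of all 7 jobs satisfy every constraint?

The jobs with no prerequisites are the ruby job, the cyan job, the saffron job, the coral job; any of them can be placed first.
Counting all ways to extend the partial order to a total order gives 40.

40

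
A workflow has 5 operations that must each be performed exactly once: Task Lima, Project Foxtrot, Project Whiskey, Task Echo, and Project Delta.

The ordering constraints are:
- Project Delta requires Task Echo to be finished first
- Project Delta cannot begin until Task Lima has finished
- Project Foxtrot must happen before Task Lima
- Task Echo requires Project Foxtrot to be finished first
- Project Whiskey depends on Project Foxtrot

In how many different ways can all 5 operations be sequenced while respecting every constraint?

Project Foxtrot is the only operation with nothing required before it, so every ordering starts there.
Counting all ways to extend the partial order to a total order gives 8.

8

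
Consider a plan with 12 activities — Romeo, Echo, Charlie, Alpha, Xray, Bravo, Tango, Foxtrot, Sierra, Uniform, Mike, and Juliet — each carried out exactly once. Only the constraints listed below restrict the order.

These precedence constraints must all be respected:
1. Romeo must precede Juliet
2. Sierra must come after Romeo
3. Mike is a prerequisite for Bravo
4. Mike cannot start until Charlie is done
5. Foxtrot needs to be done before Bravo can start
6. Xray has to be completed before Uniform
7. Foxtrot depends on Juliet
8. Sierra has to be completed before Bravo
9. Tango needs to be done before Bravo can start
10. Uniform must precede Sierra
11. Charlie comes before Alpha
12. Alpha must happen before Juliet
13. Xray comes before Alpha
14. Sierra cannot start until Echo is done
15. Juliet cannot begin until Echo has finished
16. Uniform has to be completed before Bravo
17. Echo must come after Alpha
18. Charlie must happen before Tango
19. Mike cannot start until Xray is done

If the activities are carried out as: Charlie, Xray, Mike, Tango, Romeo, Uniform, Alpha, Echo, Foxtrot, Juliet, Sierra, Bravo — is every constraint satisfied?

No

Here Juliet comes after Foxtrot.
But one of the constraints requires Juliet before Foxtrot, so this ordering violates it.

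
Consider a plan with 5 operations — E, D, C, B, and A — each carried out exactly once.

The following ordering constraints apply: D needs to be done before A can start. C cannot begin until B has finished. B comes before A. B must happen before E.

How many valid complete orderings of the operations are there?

18

2 operations have no prerequisites (D, B), so any of them could come first.
Enumerating by repeatedly choosing an available operation (one whose prerequisites are all placed) gives 18 distinct complete orderings.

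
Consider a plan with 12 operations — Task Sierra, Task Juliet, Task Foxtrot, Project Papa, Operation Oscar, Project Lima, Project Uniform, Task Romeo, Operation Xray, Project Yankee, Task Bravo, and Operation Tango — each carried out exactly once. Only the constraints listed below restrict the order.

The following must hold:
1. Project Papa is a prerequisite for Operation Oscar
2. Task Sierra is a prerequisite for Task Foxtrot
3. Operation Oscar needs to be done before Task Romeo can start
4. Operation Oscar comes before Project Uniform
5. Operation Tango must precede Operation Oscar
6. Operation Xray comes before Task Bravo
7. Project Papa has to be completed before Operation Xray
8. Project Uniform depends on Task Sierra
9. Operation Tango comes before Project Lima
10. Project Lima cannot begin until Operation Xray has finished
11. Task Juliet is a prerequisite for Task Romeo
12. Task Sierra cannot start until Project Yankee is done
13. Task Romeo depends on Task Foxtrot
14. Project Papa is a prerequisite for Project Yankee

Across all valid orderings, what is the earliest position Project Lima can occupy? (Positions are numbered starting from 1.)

4

Working backwards through the constraints from Project Lima, its full set of required predecessors is Project Papa, Operation Xray, Operation Tango — 3 of them.
So at minimum 3 operations come before Project Lima, putting Project Lima no earlier than position 4. That position is achievable by scheduling exactly those predecessors first.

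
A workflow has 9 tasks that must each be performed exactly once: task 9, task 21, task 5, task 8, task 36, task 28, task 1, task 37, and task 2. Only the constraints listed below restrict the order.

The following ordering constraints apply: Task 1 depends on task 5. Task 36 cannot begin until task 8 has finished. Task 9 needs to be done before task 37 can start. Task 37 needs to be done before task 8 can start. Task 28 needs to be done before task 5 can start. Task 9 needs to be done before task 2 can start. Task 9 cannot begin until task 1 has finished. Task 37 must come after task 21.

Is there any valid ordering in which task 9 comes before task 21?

Yes

The constraints leave task 9 and task 21 unordered relative to each other; nothing requires task 21 earlier.
That means at least one valid schedule has task 9 before task 21.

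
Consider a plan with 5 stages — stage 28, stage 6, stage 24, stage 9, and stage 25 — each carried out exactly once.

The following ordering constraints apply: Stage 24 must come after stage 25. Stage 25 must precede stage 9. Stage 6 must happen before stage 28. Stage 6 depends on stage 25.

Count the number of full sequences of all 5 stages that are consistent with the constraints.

Stage 25 is the only stage with nothing required before it, so every ordering starts there.
Systematically extending each partial ordering one stage at a time and counting, there are 12 complete orderings.

12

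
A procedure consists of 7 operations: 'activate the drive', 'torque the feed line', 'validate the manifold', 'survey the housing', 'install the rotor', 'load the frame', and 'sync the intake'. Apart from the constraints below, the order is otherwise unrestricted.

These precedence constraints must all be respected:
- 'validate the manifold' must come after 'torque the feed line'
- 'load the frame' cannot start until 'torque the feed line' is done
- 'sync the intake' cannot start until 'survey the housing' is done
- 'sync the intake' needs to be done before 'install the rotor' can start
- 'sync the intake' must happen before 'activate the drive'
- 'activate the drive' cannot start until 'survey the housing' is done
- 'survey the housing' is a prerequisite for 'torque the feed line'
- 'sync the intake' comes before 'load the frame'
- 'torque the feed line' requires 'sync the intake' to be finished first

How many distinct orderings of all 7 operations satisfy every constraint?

Only 'survey the housing' has no prerequisites, so it must go first.
Enumerating by repeatedly choosing an available operation (one whose prerequisites are all placed) gives 40 distinct complete orderings.

40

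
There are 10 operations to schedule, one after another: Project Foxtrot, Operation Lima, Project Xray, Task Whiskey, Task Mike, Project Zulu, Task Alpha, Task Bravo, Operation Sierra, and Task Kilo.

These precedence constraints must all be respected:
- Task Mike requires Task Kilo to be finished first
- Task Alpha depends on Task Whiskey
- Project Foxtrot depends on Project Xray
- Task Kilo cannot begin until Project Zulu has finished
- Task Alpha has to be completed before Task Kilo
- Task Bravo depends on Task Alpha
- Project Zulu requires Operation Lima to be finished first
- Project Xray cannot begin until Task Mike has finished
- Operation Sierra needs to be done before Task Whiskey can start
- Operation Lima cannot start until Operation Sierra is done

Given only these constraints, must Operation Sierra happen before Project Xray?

Yes

Tracing the constraints gives a chain: Operation Sierra → Operation Lima → Project Zulu → Task Kilo → Task Mike → Project Xray.
Hence Operation Sierra necessarily comes before Project Xray.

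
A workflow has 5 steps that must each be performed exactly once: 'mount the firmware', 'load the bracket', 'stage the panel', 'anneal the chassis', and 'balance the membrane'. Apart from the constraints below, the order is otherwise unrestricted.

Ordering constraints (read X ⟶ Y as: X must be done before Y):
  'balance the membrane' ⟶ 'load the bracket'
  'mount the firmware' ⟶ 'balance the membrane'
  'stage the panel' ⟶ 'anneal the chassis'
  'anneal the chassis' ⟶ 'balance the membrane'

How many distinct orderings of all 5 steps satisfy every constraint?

3

2 steps have no prerequisites ('mount the firmware', 'stage the panel'), so any of them could come first.
Systematically extending each partial ordering one step at a time and counting, there are 3 complete orderings.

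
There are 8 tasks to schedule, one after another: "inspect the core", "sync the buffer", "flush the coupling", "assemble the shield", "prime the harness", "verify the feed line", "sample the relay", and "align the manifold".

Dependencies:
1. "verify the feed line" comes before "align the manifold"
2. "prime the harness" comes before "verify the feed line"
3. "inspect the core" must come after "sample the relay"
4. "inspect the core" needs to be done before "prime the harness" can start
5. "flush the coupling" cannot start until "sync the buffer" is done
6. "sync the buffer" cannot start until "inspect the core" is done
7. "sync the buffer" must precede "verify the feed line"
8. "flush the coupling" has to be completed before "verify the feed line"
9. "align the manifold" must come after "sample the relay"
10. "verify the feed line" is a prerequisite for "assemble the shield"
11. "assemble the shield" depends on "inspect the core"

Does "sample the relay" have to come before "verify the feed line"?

Yes

Tracing the constraints gives a chain: "sample the relay" → "inspect the core" → "sync the buffer" → "verify the feed line".
Hence "sample the relay" necessarily comes before "verify the feed line".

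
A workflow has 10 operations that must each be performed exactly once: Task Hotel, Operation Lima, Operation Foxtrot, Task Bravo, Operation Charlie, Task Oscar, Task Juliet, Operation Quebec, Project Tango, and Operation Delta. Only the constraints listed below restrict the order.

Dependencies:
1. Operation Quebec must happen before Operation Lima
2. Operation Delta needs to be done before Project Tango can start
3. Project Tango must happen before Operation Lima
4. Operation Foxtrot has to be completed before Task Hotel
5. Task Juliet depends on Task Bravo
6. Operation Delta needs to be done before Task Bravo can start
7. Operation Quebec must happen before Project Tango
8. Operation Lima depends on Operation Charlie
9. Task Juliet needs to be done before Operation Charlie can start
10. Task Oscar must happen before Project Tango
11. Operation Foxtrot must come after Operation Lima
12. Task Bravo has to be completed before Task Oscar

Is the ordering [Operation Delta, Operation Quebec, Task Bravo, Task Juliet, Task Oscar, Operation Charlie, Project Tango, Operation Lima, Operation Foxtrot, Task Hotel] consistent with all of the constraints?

Yes

Every stated constraint is respected: Operation Delta sits at position 1, ahead of Project Tango at position 7, and each of the other listed pairs likewise has the predecessor earlier in the sequence.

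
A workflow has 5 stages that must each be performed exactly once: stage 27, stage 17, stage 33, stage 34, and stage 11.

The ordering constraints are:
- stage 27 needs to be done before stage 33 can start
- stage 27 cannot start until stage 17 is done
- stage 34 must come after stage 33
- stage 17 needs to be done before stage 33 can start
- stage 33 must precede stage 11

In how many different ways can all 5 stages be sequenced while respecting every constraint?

2

Stage 17 is the only stage with nothing required before it, so every ordering starts there.
Enumerating by repeatedly choosing an available stage (one whose prerequisites are all placed) gives 2 distinct complete orderings.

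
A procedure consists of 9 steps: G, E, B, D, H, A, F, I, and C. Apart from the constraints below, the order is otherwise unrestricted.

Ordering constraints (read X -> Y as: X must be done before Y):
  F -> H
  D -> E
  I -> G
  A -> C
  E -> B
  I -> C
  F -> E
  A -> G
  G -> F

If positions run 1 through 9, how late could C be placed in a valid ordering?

C has no required successors, so nothing stops it from going last (position 9).

9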